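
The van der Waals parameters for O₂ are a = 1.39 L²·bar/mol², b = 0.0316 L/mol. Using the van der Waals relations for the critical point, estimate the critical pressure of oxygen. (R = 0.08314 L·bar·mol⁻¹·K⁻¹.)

For a van der Waals gas, P_c = a/(27b²).
P_c = 1.39/(27×(0.0316)²) = 1.39/0.026961 = 51.56 bar

P_c ≈ 51.56 bar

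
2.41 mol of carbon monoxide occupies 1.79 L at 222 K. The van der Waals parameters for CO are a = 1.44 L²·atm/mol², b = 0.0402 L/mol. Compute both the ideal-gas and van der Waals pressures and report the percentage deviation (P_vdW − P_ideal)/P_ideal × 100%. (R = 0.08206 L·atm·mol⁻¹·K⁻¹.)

Ideal: P_ideal = nRT/V = (2.41)(0.08206)(222)/1.79 = 24.5272 atm
vdW: P = nRT/(V − nb) − a n²/V² = 43.9037/1.69312 − 8.36366/3.20410 = 25.9306 − 2.61030 = 23.3203 atm
% deviation = (23.3203 − 24.5272)/24.5272 × 100% = -4.92%

-4.92 %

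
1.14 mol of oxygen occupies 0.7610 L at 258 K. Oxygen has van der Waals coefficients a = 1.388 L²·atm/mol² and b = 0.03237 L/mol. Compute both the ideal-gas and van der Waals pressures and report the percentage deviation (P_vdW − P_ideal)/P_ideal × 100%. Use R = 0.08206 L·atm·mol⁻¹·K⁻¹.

-4.72 %

Ideal: P_ideal = nRT/V = (1.14)(0.08206)(258)/0.7610 = 31.7155 atm
vdW: P = nRT/(V − nb) − a n²/V² = 24.1355/0.724098 − 1.80384/0.579121 = 33.3318 − 3.11479 = 30.2170 atm
% deviation = (30.2170 − 31.7155)/31.7155 × 100% = -4.72%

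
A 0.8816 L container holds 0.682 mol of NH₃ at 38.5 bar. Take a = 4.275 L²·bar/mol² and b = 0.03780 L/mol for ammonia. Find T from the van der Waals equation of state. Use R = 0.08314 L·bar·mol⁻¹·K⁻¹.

T = (P + a n²/V²)(V − nb)/(nR)
P + a n²/V² = 38.5 + (4.275)(0.682)²/(0.8816)² = 41.058 bar
V − nb = 0.8816 − (0.682)(0.03780) = 0.85582 L
T = (41.058)(0.85582)/((0.682)(0.08314)) = 619.7 K

T ≈ 619.7 K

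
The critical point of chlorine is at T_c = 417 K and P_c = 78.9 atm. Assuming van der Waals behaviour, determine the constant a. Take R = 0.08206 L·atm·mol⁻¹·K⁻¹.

a ≈ 6.261 L²·atm/mol²

From T_c = 8a/(27Rb) and P_c = a/(27b²): a = 27 R² T_c²/(64 P_c).
a = 27×(0.08206)²×(417)²/(64×78.9) = 31615/5049.6 = 6.261 L²·atm/mol²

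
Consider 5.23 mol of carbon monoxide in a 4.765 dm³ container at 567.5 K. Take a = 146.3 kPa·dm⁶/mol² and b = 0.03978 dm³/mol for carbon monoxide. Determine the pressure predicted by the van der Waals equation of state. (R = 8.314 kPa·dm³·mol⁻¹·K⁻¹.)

P = nRT/(V − nb) − a n²/V²
nRT/(V − nb) = (5.23)(8.314)(567.5)/(4.765 − 5.23×0.03978) = 24676/4.5570 = 5415.0 kPa
a n²/V² = (146.3)(5.23)²/(4.765)² = 176.25 kPa
P = 5415.0 − 176.25 = 5239 kPa

P ≈ 5239 kPa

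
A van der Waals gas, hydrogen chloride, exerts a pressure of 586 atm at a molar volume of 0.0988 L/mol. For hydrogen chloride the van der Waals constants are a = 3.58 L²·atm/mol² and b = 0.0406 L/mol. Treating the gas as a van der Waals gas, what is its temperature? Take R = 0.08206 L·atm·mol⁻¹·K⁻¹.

T ≈ 675.7 K

T = (P + a/V_m²)(V_m − b)/R
P + a/V_m² = 586 + 3.58/(0.0988)² = 952.75 atm
V_m − b = 0.0988 − 0.0406 = 0.058200 L/mol
T = (952.75)(0.058200)/0.08206 = 675.7 K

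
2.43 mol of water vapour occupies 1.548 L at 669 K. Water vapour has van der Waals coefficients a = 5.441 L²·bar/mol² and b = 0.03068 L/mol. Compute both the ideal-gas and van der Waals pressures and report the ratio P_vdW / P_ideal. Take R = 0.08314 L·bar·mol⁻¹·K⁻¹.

Ideal: P_ideal = nRT/V = (2.43)(0.08314)(669)/1.548 = 87.3115 bar
vdW: P = nRT/(V − nb) − a n²/V² = 135.158/1.47345 − 32.1286/2.39630 = 91.7289 − 13.4076 = 78.3213 bar
Ratio = 78.3213/87.3115 = 0.8970

P_vdW / P_ideal ≈ 0.8970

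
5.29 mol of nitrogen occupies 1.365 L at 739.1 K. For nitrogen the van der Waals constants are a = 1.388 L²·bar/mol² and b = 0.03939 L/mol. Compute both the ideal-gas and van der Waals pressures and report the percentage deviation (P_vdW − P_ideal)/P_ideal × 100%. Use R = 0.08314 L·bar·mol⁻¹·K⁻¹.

9.26 %

Ideal: P_ideal = nRT/V = (5.29)(0.08314)(739.1)/1.365 = 238.142 bar
vdW: P = nRT/(V − nb) − a n²/V² = 325.064/1.15663 − 38.8419/1.86323 = 281.044 − 20.8465 = 260.198 bar
% deviation = (260.198 − 238.142)/238.142 × 100% = 9.26%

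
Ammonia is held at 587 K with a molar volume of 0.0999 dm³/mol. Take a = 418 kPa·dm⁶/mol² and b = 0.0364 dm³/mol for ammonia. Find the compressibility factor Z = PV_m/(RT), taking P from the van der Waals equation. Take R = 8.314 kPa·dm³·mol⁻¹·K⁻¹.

Z ≈ 0.7159

P = RT/(V_m − b) − a/V_m² = (8.314)(587)/(0.0999 − 0.0364) − 418/(0.0999)²
  = 4880.3/0.063500 − 41884 = 76855 − 41884 = 34971 kPa
Z = PV_m/(RT) = (34971)(0.0999)/((8.314)(587)) = 3493.6/4880.3 = 0.7159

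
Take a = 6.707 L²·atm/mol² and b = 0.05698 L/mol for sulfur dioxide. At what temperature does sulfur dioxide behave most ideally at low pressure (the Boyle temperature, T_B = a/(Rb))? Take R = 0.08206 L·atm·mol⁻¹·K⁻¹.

For a van der Waals gas the second virial coefficient B₂ = b − a/(RT) vanishes at T_B = a/(Rb).
T_B = 6.707/(0.08206×0.05698) = 6.707/0.0046758 = 1434 K

T_B ≈ 1434 K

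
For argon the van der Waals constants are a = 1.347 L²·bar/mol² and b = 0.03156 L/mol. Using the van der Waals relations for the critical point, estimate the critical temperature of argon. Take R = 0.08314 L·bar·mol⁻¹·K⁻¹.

T_c ≈ 152.1 K

For a van der Waals gas, T_c = 8a/(27Rb).
T_c = 8×1.347/(27×0.08314×0.03156) = 10.776/0.070845 = 152.1 K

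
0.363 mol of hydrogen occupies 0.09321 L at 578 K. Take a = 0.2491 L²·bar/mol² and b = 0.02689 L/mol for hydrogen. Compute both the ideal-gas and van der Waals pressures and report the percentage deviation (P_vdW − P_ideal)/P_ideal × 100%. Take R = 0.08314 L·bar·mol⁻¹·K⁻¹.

Ideal: P_ideal = nRT/V = (0.363)(0.08314)(578)/0.09321 = 187.147 bar
vdW: P = nRT/(V − nb) − a n²/V² = 17.4439/0.0834489 − 0.0328237/0.00868810 = 209.037 − 3.77801 = 205.259 bar
% deviation = (205.259 − 187.147)/187.147 × 100% = 9.68%

9.68 %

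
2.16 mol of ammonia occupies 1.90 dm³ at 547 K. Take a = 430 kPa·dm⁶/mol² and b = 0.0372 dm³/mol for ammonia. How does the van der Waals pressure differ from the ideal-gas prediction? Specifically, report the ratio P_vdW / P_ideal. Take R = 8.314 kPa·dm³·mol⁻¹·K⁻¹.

P_vdW / P_ideal ≈ 0.9367

Ideal: P_ideal = nRT/V = (2.16)(8.314)(547)/1.90 = 5170.08 kPa
vdW: P = nRT/(V − nb) − a n²/V² = 9823.16/1.81965 − 2006.21/3.61000 = 5398.38 − 555.737 = 4842.64 kPa
Ratio = 4842.64/5170.08 = 0.9367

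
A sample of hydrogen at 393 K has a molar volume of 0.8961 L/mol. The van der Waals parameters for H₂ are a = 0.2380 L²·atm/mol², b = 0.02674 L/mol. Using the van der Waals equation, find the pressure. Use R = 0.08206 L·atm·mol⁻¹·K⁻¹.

P ≈ 36.80 atm

P = RT/(V_m − b) − a/V_m²
RT/(V_m − b) = (0.08206)(393)/(0.8961 − 0.02674) = 32.250/0.86936 = 37.096 atm
a/V_m² = 0.2380/(0.8961)² = 0.29639 atm
P = 37.096 − 0.29639 = 36.80 atm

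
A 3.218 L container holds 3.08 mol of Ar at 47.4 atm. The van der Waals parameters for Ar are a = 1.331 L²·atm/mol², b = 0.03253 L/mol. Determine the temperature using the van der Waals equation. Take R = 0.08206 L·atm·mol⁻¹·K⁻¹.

T = (P + a n²/V²)(V − nb)/(nR)
P + a n²/V² = 47.4 + (1.331)(3.08)²/(3.218)² = 48.619 atm
V − nb = 3.218 − (3.08)(0.03253) = 3.1178 L
T = (48.619)(3.1178)/((3.08)(0.08206)) = 599.8 K

T ≈ 599.8 K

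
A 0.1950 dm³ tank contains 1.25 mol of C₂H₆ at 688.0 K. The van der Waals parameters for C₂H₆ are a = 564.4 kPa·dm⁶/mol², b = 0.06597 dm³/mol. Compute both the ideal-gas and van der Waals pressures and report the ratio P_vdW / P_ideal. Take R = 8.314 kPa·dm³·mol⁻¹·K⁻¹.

P_vdW / P_ideal ≈ 1.100

Ideal: P_ideal = nRT/V = (1.25)(8.314)(688.0)/0.1950 = 36666.9 kPa
vdW: P = nRT/(V − nb) − a n²/V² = 7150.04/0.112538 − 881.875/0.0380250 = 63534.5 − 23192.0 = 40342.5 kPa
Ratio = 40342.5/36666.9 = 1.100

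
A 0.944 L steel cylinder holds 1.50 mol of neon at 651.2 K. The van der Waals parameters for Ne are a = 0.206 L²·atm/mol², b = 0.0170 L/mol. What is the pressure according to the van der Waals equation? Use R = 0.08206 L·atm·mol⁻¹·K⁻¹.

P ≈ 86.75 atm

P = nRT/(V − nb) − a n²/V²
nRT/(V − nb) = (1.50)(0.08206)(651.2)/(0.944 − 1.50×0.0170) = 80.156/0.91850 = 87.268 atm
a n²/V² = (0.206)(1.50)²/(0.944)² = 0.52012 atm
P = 87.268 − 0.52012 = 86.75 atm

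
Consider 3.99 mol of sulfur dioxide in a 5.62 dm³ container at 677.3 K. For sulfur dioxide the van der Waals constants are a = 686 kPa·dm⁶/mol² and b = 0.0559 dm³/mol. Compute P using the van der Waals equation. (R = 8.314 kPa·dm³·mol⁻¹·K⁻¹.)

P = nRT/(V − nb) − a n²/V²
nRT/(V − nb) = (3.99)(8.314)(677.3)/(5.62 − 3.99×0.0559) = 22468/5.3970 = 4163.1 kPa
a n²/V² = (686)(3.99)²/(5.62)² = 345.78 kPa
P = 4163.1 − 345.78 = 3817 kPa

P ≈ 3817 kPa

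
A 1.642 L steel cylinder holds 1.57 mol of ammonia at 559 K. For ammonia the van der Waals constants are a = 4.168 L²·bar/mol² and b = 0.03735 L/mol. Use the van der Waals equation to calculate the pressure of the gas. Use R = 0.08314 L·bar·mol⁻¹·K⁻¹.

P ≈ 42.27 bar

P = nRT/(V − nb) − a n²/V²
nRT/(V − nb) = (1.57)(0.08314)(559)/(1.642 − 1.57×0.03735) = 72.966/1.5834 = 46.082 bar
a n²/V² = (4.168)(1.57)²/(1.642)² = 3.8105 bar
P = 46.082 − 3.8105 = 42.27 bar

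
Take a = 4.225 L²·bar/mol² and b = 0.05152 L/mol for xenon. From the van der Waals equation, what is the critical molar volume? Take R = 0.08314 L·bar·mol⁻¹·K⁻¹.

For a van der Waals gas, V_m,c = 3b.
V_m,c = 3×0.05152 = 0.1546 L/mol

V_m,c ≈ 0.1546 L/mol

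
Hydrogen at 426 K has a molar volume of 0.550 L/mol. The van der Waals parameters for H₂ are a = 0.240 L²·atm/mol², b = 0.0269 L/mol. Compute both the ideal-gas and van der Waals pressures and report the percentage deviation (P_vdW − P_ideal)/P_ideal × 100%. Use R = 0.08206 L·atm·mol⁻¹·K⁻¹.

Ideal: P_ideal = RT/V_m = (0.08206)(426)/0.550 = 63.5592 atm
vdW: P = RT/(V_m − b) − a/V_m² = 34.9576/0.523100 − 0.240/0.302500 = 66.8278 − 0.793388 = 66.0344 atm
% deviation = (66.0344 − 63.5592)/63.5592 × 100% = 3.89%

3.89 %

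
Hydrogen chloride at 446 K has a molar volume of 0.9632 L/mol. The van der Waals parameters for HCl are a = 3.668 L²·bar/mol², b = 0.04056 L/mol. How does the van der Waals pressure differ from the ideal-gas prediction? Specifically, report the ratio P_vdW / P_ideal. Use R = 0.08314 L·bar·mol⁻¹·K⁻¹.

Ideal: P_ideal = RT/V_m = (0.08314)(446)/0.9632 = 38.4971 bar
vdW: P = RT/(V_m − b) − a/V_m² = 37.0804/0.922640 − 3.668/0.927754 = 40.1895 − 3.95363 = 36.2359 bar
Ratio = 36.2359/38.4971 = 0.9413

P_vdW / P_ideal ≈ 0.9413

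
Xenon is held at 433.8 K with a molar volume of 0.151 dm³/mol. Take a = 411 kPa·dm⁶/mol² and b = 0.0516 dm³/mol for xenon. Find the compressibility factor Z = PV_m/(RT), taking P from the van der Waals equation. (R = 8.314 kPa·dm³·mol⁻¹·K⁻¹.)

P = RT/(V_m − b) − a/V_m² = (8.314)(433.8)/(0.151 − 0.0516) − 411/(0.151)²
  = 3606.6/0.099400 − 18026 = 36284 − 18026 = 18258 kPa
Z = PV_m/(RT) = (18258)(0.151)/((8.314)(433.8)) = 2757.0/3606.6 = 0.7644

Z ≈ 0.7644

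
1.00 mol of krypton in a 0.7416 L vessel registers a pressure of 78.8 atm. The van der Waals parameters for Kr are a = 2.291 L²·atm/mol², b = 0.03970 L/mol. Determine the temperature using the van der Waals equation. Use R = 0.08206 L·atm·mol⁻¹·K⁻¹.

T = (P + a n²/V²)(V − nb)/(nR)
P + a n²/V² = 78.8 + (2.291)(1.00)²/(0.7416)² = 82.966 atm
V − nb = 0.7416 − (1.00)(0.03970) = 0.70190 L
T = (82.966)(0.70190)/((1.00)(0.08206)) = 709.6 K

T ≈ 709.6 K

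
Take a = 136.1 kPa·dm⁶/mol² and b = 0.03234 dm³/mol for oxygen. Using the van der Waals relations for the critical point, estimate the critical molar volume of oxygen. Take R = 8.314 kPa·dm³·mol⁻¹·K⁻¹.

For a van der Waals gas, V_m,c = 3b.
V_m,c = 3×0.03234 = 0.09702 dm³/mol

V_m,c ≈ 0.09702 dm³/mol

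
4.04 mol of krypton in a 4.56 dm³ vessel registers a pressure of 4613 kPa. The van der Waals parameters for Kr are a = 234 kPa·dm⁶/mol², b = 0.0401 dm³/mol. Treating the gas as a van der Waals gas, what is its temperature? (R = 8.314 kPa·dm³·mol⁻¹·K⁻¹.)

T ≈ 628.1 K

T = (P + a n²/V²)(V − nb)/(nR)
P + a n²/V² = 4613 + (234)(4.04)²/(4.56)² = 4796.7 kPa
V − nb = 4.56 − (4.04)(0.0401) = 4.3980 dm³
T = (4796.7)(4.3980)/((4.04)(8.314)) = 628.1 K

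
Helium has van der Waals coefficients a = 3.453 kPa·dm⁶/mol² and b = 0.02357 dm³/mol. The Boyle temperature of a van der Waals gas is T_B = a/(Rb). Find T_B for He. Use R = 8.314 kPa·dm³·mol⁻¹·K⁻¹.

For a van der Waals gas the second virial coefficient B₂ = b − a/(RT) vanishes at T_B = a/(Rb).
T_B = 3.453/(8.314×0.02357) = 3.453/0.19596 = 17.62 K

T_B ≈ 17.62 K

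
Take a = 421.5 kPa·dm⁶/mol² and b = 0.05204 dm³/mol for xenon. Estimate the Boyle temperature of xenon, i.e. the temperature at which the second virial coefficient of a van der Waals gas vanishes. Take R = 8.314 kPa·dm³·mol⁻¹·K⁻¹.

T_B ≈ 974.2 K

For a van der Waals gas the second virial coefficient B₂ = b − a/(RT) vanishes at T_B = a/(Rb).
T_B = 421.5/(8.314×0.05204) = 421.5/0.43266 = 974.2 K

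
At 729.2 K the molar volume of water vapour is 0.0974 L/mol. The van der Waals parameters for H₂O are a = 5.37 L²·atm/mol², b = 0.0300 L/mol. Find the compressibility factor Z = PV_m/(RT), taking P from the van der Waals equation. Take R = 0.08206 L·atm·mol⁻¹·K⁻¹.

Z ≈ 0.5237

P = RT/(V_m − b) − a/V_m² = (0.08206)(729.2)/(0.0974 − 0.0300) − 5.37/(0.0974)²
  = 59.838/0.067400 − 566.05 = 887.80 − 566.05 = 321.75 atm
Z = PV_m/(RT) = (321.75)(0.0974)/((0.08206)(729.2)) = 31.338/59.838 = 0.5237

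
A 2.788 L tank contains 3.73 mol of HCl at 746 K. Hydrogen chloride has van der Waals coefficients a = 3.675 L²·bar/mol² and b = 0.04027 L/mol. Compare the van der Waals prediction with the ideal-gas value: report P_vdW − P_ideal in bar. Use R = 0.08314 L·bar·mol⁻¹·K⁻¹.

Ideal: P_ideal = nRT/V = (3.73)(0.08314)(746)/2.788 = 82.9784 bar
vdW: P = nRT/(V − nb) − a n²/V² = 231.344/2.63779 − 51.1299/7.77294 = 87.7037 − 6.57794 = 81.1258 bar
ΔP = 81.1258 − 82.9784 = -1.853 bar

ΔP ≈ -1.853 bar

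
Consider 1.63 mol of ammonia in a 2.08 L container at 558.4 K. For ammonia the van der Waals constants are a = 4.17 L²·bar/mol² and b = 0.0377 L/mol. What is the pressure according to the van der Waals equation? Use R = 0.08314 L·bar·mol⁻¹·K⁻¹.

P ≈ 34.93 bar

P = nRT/(V − nb) − a n²/V²
nRT/(V − nb) = (1.63)(0.08314)(558.4)/(2.08 − 1.63×0.0377) = 75.673/2.0185 = 37.490 bar
a n²/V² = (4.17)(1.63)²/(2.08)² = 2.5609 bar
P = 37.490 − 2.5609 = 34.93 bar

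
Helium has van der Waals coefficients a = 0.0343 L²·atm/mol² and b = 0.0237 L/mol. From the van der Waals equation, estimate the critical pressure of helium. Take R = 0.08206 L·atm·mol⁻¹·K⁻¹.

For a van der Waals gas, P_c = a/(27b²).
P_c = 0.0343/(27×(0.0237)²) = 0.0343/0.015166 = 2.262 atm

P_c ≈ 2.262 atm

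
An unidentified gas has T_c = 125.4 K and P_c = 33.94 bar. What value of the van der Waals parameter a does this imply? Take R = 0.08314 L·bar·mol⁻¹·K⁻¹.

From T_c = 8a/(27Rb) and P_c = a/(27b²): a = 27 R² T_c²/(64 P_c).
a = 27×(0.08314)²×(125.4)²/(64×33.94) = 2934.8/2172.2 = 1.351 L²·bar/mol²

a ≈ 1.351 L²·bar/mol²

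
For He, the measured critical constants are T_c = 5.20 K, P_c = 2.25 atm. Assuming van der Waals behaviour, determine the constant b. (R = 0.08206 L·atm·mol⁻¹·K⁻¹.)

b ≈ 0.02371 L/mol

From T_c = 8a/(27Rb) and P_c = a/(27b²): b = R T_c/(8 P_c).
b = (0.08206)(5.20)/(8×2.25) = 0.42671/18.000 = 0.02371 L/mol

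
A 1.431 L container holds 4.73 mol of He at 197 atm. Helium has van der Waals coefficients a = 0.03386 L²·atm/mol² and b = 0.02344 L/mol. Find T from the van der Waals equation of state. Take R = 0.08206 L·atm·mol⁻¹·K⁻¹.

T = (P + a n²/V²)(V − nb)/(nR)
P + a n²/V² = 197 + (0.03386)(4.73)²/(1.431)² = 197.37 atm
V − nb = 1.431 − (4.73)(0.02344) = 1.3201 L
T = (197.37)(1.3201)/((4.73)(0.08206)) = 671.3 K

T ≈ 671.3 K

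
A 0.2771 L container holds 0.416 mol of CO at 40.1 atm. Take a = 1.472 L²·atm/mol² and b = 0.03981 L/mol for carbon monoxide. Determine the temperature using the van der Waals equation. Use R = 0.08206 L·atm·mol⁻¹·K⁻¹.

T ≈ 331.4 K

T = (P + a n²/V²)(V − nb)/(nR)
P + a n²/V² = 40.1 + (1.472)(0.416)²/(0.2771)² = 43.418 atm
V − nb = 0.2771 − (0.416)(0.03981) = 0.26054 L
T = (43.418)(0.26054)/((0.416)(0.08206)) = 331.4 K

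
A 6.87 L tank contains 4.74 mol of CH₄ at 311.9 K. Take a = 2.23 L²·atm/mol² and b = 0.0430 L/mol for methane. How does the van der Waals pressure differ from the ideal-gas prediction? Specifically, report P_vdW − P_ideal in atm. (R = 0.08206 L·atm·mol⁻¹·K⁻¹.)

Ideal: P_ideal = nRT/V = (4.74)(0.08206)(311.9)/6.87 = 17.6591 atm
vdW: P = nRT/(V − nb) − a n²/V² = 121.318/6.66618 − 50.1027/47.1969 = 18.1990 − 1.06157 = 17.1374 atm
ΔP = 17.1374 − 17.6591 = -0.522 atm

ΔP ≈ -0.522 atm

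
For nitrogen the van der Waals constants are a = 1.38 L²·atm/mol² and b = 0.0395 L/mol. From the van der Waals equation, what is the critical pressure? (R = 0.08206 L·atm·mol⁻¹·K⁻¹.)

For a van der Waals gas, P_c = a/(27b²).
P_c = 1.38/(27×(0.0395)²) = 1.38/0.042127 = 32.76 atm

P_c ≈ 32.76 atm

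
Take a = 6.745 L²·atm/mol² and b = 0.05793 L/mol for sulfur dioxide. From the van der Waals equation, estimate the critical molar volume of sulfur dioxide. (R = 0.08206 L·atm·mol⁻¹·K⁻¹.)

V_m,c ≈ 0.1738 L/mol

For a van der Waals gas, V_m,c = 3b.
V_m,c = 3×0.05793 = 0.1738 L/mol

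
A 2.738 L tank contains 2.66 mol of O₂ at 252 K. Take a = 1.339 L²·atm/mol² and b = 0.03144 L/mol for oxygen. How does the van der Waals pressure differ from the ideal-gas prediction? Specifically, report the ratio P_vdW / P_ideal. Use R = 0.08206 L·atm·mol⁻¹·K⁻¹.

P_vdW / P_ideal ≈ 0.9686

Ideal: P_ideal = nRT/V = (2.66)(0.08206)(252)/2.738 = 20.0900 atm
vdW: P = nRT/(V − nb) − a n²/V² = 55.0065/2.65437 − 9.47423/7.49664 = 20.7230 − 1.26380 = 19.4592 atm
Ratio = 19.4592/20.0900 = 0.9686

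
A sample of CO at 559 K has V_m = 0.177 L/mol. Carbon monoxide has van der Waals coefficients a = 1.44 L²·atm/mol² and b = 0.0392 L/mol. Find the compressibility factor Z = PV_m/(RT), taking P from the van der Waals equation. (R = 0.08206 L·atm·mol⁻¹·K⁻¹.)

Z ≈ 1.107

P = RT/(V_m − b) − a/V_m² = (0.08206)(559)/(0.177 − 0.0392) − 1.44/(0.177)²
  = 45.872/0.13780 − 45.964 = 332.89 − 45.964 = 286.93 atm
Z = PV_m/(RT) = (286.93)(0.177)/((0.08206)(559)) = 50.787/45.872 = 1.107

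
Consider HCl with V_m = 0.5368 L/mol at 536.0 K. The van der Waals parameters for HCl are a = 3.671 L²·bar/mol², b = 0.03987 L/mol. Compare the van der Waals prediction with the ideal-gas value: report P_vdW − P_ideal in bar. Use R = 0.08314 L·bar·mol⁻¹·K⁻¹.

Ideal: P_ideal = RT/V_m = (0.08314)(536.0)/0.5368 = 83.0161 bar
vdW: P = RT/(V_m − b) − a/V_m² = 44.5630/0.496930 − 3.671/0.288154 = 89.6766 − 12.7397 = 76.9369 bar
ΔP = 76.9369 − 83.0161 = -6.079 bar

ΔP ≈ -6.079 bar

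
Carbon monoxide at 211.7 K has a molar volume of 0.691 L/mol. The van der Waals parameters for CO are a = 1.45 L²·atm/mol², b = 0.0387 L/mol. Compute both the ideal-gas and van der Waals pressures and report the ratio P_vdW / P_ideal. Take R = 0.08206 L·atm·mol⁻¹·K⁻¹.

P_vdW / P_ideal ≈ 0.9385

Ideal: P_ideal = RT/V_m = (0.08206)(211.7)/0.691 = 25.1405 atm
vdW: P = RT/(V_m − b) − a/V_m² = 17.3721/0.652300 − 1.45/0.477481 = 26.6321 − 3.03677 = 23.5953 atm
Ratio = 23.5953/25.1405 = 0.9385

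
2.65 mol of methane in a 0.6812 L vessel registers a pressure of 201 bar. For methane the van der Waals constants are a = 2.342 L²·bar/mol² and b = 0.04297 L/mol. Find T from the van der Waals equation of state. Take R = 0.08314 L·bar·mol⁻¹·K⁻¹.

T = (P + a n²/V²)(V − nb)/(nR)
P + a n²/V² = 201 + (2.342)(2.65)²/(0.6812)² = 236.44 bar
V − nb = 0.6812 − (2.65)(0.04297) = 0.56733 L
T = (236.44)(0.56733)/((2.65)(0.08314)) = 608.8 K

T ≈ 608.8 K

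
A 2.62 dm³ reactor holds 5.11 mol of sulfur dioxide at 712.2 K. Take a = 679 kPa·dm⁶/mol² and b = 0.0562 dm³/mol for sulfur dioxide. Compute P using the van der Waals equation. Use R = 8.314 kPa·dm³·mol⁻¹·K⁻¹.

P ≈ 10387 kPa

P = nRT/(V − nb) − a n²/V²
nRT/(V − nb) = (5.11)(8.314)(712.2)/(2.62 − 5.11×0.0562) = 30257/2.3328 = 12970 kPa
a n²/V² = (679)(5.11)²/(2.62)² = 2582.9 kPa
P = 12970 − 2582.9 = 10387 kPa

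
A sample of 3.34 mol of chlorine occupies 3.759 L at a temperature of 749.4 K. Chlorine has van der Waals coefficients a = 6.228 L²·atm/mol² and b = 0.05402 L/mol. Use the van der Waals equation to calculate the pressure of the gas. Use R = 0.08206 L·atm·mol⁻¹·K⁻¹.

P ≈ 52.48 atm

P = nRT/(V − nb) − a n²/V²
nRT/(V − nb) = (3.34)(0.08206)(749.4)/(3.759 − 3.34×0.05402) = 205.40/3.5786 = 57.397 atm
a n²/V² = (6.228)(3.34)²/(3.759)² = 4.9170 atm
P = 57.397 − 4.9170 = 52.48 atm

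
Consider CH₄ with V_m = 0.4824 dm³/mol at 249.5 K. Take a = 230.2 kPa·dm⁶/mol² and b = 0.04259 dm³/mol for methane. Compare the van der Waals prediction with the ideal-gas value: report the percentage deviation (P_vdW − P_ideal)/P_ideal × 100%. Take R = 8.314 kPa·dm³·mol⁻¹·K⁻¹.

-13.32 %

Ideal: P_ideal = RT/V_m = (8.314)(249.5)/0.4824 = 4300.05 kPa
vdW: P = RT/(V_m − b) − a/V_m² = 2074.34/0.439810 − 230.2/0.232710 = 4716.45 − 989.214 = 3727.24 kPa
% deviation = (3727.24 − 4300.05)/4300.05 × 100% = -13.32%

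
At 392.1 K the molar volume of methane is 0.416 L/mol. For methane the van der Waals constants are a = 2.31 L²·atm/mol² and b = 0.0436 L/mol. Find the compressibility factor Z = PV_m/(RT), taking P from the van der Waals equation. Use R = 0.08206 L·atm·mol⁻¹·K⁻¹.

P = RT/(V_m − b) − a/V_m² = (0.08206)(392.1)/(0.416 − 0.0436) − 2.31/(0.416)²
  = 32.176/0.37240 − 13.348 = 86.402 − 13.348 = 73.054 atm
Z = PV_m/(RT) = (73.054)(0.416)/((0.08206)(392.1)) = 30.390/32.176 = 0.9445

Z ≈ 0.9445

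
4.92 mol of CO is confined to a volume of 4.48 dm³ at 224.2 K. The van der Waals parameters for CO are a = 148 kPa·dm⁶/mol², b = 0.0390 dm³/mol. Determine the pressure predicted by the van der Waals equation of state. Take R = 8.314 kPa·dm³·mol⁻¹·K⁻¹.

P = nRT/(V − nb) − a n²/V²
nRT/(V − nb) = (4.92)(8.314)(224.2)/(4.48 − 4.92×0.0390) = 9170.9/4.2881 = 2138.7 kPa
a n²/V² = (148)(4.92)²/(4.48)² = 178.50 kPa
P = 2138.7 − 178.50 = 1960 kPa

P ≈ 1960 kPa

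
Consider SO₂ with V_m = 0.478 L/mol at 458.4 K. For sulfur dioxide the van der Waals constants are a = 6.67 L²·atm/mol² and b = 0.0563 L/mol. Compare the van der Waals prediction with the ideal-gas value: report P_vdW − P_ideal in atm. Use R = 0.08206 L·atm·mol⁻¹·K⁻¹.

Ideal: P_ideal = RT/V_m = (0.08206)(458.4)/0.478 = 78.6952 atm
vdW: P = RT/(V_m − b) − a/V_m² = 37.6163/0.421700 − 6.67/0.228484 = 89.2016 − 29.1924 = 60.0092 atm
ΔP = 60.0092 − 78.6952 = -18.69 atm

ΔP ≈ -18.69 atm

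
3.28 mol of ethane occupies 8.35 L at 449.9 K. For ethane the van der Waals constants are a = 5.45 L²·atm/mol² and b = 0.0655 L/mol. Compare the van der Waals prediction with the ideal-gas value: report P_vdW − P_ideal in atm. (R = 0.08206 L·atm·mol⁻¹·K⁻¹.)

ΔP ≈ -0.458 atm

Ideal: P_ideal = nRT/V = (3.28)(0.08206)(449.9)/8.35 = 14.5022 atm
vdW: P = nRT/(V − nb) − a n²/V² = 121.094/8.13516 − 58.6333/69.7225 = 14.8853 − 0.840952 = 14.0443 atm
ΔP = 14.0443 − 14.5022 = -0.458 atm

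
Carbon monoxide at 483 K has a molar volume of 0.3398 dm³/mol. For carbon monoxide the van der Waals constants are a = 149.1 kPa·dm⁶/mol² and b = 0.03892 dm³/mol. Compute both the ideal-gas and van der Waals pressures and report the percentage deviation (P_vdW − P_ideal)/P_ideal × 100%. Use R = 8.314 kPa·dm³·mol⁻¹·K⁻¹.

Ideal: P_ideal = RT/V_m = (8.314)(483)/0.3398 = 11817.7 kPa
vdW: P = RT/(V_m − b) − a/V_m² = 4015.66/0.300880 − 149.1/0.115464 = 13346.4 − 1291.31 = 12055.1 kPa
% deviation = (12055.1 − 11817.7)/11817.7 × 100% = 2.01%

2.01 %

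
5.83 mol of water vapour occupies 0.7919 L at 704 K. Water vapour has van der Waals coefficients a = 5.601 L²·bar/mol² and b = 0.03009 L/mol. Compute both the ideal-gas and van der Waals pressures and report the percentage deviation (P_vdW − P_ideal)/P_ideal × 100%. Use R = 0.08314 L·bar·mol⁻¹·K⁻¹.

-41.99 %

Ideal: P_ideal = nRT/V = (5.83)(0.08314)(704)/0.7919 = 430.904 bar
vdW: P = nRT/(V − nb) − a n²/V² = 341.233/0.616475 − 190.372/0.627106 = 553.523 − 303.572 = 249.951 bar
% deviation = (249.951 − 430.904)/430.904 × 100% = -41.99%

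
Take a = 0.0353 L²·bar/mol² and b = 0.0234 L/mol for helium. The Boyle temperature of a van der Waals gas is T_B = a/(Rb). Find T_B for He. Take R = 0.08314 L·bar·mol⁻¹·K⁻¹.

For a van der Waals gas the second virial coefficient B₂ = b − a/(RT) vanishes at T_B = a/(Rb).
T_B = 0.0353/(0.08314×0.0234) = 0.0353/0.0019455 = 18.14 K

T_B ≈ 18.14 K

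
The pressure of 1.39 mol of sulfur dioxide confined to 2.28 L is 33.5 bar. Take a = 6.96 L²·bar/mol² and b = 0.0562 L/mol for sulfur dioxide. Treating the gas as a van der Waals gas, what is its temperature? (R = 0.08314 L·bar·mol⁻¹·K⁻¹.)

T = (P + a n²/V²)(V − nb)/(nR)
P + a n²/V² = 33.5 + (6.96)(1.39)²/(2.28)² = 36.087 bar
V − nb = 2.28 − (1.39)(0.0562) = 2.2019 L
T = (36.087)(2.2019)/((1.39)(0.08314)) = 687.6 K

T ≈ 687.6 K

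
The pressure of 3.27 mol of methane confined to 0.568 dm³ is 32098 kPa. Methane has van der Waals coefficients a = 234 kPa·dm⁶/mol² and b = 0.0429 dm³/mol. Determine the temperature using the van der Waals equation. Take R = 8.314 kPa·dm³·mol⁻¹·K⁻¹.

T = (P + a n²/V²)(V − nb)/(nR)
P + a n²/V² = 32098 + (234)(3.27)²/(0.568)² = 39854 kPa
V − nb = 0.568 − (3.27)(0.0429) = 0.42772 dm³
T = (39854)(0.42772)/((3.27)(8.314)) = 627.0 K

T ≈ 627.0 K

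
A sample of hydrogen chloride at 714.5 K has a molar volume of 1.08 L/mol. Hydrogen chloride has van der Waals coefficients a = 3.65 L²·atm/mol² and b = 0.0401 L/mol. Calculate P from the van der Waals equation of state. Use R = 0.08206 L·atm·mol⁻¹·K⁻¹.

P ≈ 53.25 atm

P = RT/(V_m − b) − a/V_m²
RT/(V_m − b) = (0.08206)(714.5)/(1.08 − 0.0401) = 58.632/1.0399 = 56.382 atm
a/V_m² = 3.65/(1.08)² = 3.1293 atm
P = 56.382 − 3.1293 = 53.25 atm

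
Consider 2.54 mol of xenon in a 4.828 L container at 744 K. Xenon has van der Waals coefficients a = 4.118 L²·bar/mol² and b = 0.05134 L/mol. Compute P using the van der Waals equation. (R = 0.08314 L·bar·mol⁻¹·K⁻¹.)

P ≈ 32.31 bar

P = nRT/(V − nb) − a n²/V²
nRT/(V − nb) = (2.54)(0.08314)(744)/(4.828 − 2.54×0.05134) = 157.11/4.6976 = 33.445 bar
a n²/V² = (4.118)(2.54)²/(4.828)² = 1.1398 bar
P = 33.445 − 1.1398 = 32.31 bar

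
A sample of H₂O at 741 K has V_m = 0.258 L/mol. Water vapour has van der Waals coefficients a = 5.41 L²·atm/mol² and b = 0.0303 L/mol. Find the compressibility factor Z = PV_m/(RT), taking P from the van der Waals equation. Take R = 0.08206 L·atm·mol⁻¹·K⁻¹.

P = RT/(V_m − b) − a/V_m² = (0.08206)(741)/(0.258 − 0.0303) − 5.41/(0.258)²
  = 60.806/0.22770 − 81.275 = 267.04 − 81.275 = 185.77 atm
Z = PV_m/(RT) = (185.77)(0.258)/((0.08206)(741)) = 47.929/60.806 = 0.7882

Z ≈ 0.7882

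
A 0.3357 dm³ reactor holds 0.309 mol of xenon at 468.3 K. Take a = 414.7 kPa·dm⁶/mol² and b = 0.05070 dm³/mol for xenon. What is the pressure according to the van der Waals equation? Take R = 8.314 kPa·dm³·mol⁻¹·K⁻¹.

P = nRT/(V − nb) − a n²/V²
nRT/(V − nb) = (0.309)(8.314)(468.3)/(0.3357 − 0.309×0.05070) = 1203.1/0.32003 = 3759.3 kPa
a n²/V² = (414.7)(0.309)²/(0.3357)² = 351.36 kPa
P = 3759.3 − 351.36 = 3408 kPa

P ≈ 3408 kPa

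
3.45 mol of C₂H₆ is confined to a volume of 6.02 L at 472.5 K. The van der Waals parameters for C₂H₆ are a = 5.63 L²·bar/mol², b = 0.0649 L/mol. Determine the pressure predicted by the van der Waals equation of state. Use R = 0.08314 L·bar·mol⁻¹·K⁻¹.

P = nRT/(V − nb) − a n²/V²
nRT/(V − nb) = (3.45)(0.08314)(472.5)/(6.02 − 3.45×0.0649) = 135.53/5.7961 = 23.383 bar
a n²/V² = (5.63)(3.45)²/(6.02)² = 1.8491 bar
P = 23.383 − 1.8491 = 21.53 bar

P ≈ 21.53 bar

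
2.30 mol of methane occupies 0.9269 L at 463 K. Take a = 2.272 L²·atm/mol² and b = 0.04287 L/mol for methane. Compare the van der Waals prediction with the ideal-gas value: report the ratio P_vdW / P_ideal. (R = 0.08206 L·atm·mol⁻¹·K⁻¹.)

Ideal: P_ideal = nRT/V = (2.30)(0.08206)(463)/0.9269 = 94.2774 atm
vdW: P = nRT/(V − nb) − a n²/V² = 87.3857/0.828299 − 12.0189/0.859144 = 105.500 − 13.9894 = 91.511 atm
Ratio = 91.511/94.2774 = 0.9707

P_vdW / P_ideal ≈ 0.9707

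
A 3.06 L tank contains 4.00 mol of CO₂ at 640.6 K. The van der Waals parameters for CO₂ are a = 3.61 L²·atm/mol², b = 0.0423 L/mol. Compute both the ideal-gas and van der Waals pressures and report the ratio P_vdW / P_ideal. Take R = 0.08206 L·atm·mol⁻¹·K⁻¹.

P_vdW / P_ideal ≈ 0.9688

Ideal: P_ideal = nRT/V = (4.00)(0.08206)(640.6)/3.06 = 68.7159 atm
vdW: P = nRT/(V − nb) − a n²/V² = 210.271/2.89080 − 57.7600/9.36360 = 72.7380 − 6.16857 = 66.5694 atm
Ratio = 66.5694/68.7159 = 0.9688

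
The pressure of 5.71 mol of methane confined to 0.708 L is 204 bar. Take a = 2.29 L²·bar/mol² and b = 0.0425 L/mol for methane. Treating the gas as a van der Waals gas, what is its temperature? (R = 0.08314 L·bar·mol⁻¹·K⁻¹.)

T = (P + a n²/V²)(V − nb)/(nR)
P + a n²/V² = 204 + (2.29)(5.71)²/(0.708)² = 352.95 bar
V − nb = 0.708 − (5.71)(0.0425) = 0.46533 L
T = (352.95)(0.46533)/((5.71)(0.08314)) = 346.0 K

T ≈ 346.0 K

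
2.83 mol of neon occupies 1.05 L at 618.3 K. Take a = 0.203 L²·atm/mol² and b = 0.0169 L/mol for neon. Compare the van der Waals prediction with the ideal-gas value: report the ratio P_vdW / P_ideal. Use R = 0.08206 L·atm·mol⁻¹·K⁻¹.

Ideal: P_ideal = nRT/V = (2.83)(0.08206)(618.3)/1.05 = 136.750 atm
vdW: P = nRT/(V − nb) − a n²/V² = 143.588/1.00217 − 1.62581/1.10250 = 143.277 − 1.47466 = 141.802 atm
Ratio = 141.802/136.750 = 1.037

P_vdW / P_ideal ≈ 1.037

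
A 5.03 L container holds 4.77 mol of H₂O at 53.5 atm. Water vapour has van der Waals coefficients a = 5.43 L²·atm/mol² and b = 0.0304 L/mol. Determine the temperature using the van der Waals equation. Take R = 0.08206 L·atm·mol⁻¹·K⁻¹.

T ≈ 728.6 K

T = (P + a n²/V²)(V − nb)/(nR)
P + a n²/V² = 53.5 + (5.43)(4.77)²/(5.03)² = 58.383 atm
V − nb = 5.03 − (4.77)(0.0304) = 4.8850 L
T = (58.383)(4.8850)/((4.77)(0.08206)) = 728.6 K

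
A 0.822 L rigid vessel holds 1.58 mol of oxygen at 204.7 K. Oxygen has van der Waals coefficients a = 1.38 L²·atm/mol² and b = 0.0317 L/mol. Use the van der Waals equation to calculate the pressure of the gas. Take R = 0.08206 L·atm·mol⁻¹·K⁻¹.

P = nRT/(V − nb) − a n²/V²
nRT/(V − nb) = (1.58)(0.08206)(204.7)/(0.822 − 1.58×0.0317) = 26.540/0.77191 = 34.382 atm
a n²/V² = (1.38)(1.58)²/(0.822)² = 5.0986 atm
P = 34.382 − 5.0986 = 29.28 atm

P ≈ 29.28 atm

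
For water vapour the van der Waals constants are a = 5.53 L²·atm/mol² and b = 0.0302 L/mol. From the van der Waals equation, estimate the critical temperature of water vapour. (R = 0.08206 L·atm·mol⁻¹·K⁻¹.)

For a van der Waals gas, T_c = 8a/(27Rb).
T_c = 8×5.53/(27×0.08206×0.0302) = 44.240/0.066912 = 661.2 K

T_c ≈ 661.2 K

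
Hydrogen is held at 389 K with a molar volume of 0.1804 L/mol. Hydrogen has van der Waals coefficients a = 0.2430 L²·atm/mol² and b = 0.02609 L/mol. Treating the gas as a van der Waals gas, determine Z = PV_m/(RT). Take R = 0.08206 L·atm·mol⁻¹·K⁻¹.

Z ≈ 1.127

P = RT/(V_m − b) − a/V_m² = (0.08206)(389)/(0.1804 − 0.02609) − 0.2430/(0.1804)²
  = 31.921/0.15431 − 7.4668 = 206.86 − 7.4668 = 199.39 atm
Z = PV_m/(RT) = (199.39)(0.1804)/((0.08206)(389)) = 35.970/31.921 = 1.127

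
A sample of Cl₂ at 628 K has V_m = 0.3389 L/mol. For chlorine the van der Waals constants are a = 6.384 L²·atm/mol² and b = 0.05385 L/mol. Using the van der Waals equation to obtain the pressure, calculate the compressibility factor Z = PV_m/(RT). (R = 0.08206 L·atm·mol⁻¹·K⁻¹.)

Z ≈ 0.8234

P = RT/(V_m − b) − a/V_m² = (0.08206)(628)/(0.3389 − 0.05385) − 6.384/(0.3389)²
  = 51.534/0.28505 − 55.584 = 180.79 − 55.584 = 125.21 atm
Z = PV_m/(RT) = (125.21)(0.3389)/((0.08206)(628)) = 42.434/51.534 = 0.8234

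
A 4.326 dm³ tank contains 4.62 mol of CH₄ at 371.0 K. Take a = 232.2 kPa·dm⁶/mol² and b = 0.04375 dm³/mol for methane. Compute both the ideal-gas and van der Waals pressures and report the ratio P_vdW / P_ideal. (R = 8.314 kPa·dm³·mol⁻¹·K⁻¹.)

Ideal: P_ideal = nRT/V = (4.62)(8.314)(371.0)/4.326 = 3294.12 kPa
vdW: P = nRT/(V − nb) − a n²/V² = 14250.4/4.12388 − 4956.17/18.7143 = 3455.58 − 264.833 = 3190.75 kPa
Ratio = 3190.75/3294.12 = 0.9686

P_vdW / P_ideal ≈ 0.9686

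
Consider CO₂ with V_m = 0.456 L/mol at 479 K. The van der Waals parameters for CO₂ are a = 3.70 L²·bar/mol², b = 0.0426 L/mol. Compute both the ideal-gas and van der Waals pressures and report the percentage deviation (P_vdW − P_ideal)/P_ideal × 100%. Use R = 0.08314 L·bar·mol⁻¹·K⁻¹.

Ideal: P_ideal = RT/V_m = (0.08314)(479)/0.456 = 87.3335 bar
vdW: P = RT/(V_m − b) − a/V_m² = 39.8241/0.413400 − 3.70/0.207936 = 96.3331 − 17.7939 = 78.5392 bar
% deviation = (78.5392 − 87.3335)/87.3335 × 100% = -10.07%

-10.07 %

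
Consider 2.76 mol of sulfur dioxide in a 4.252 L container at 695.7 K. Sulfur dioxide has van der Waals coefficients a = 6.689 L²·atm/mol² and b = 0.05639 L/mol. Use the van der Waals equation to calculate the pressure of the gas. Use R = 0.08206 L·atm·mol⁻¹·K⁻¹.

P ≈ 35.65 atm

P = nRT/(V − nb) − a n²/V²
nRT/(V − nb) = (2.76)(0.08206)(695.7)/(4.252 − 2.76×0.05639) = 157.57/4.0964 = 38.465 atm
a n²/V² = (6.689)(2.76)²/(4.252)² = 2.8183 atm
P = 38.465 − 2.8183 = 35.65 atm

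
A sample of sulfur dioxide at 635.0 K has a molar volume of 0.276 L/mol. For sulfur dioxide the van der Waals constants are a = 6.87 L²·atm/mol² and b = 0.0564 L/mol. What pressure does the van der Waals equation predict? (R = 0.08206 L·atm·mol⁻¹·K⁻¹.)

P = RT/(V_m − b) − a/V_m²
RT/(V_m − b) = (0.08206)(635.0)/(0.276 − 0.0564) = 52.108/0.21960 = 237.29 atm
a/V_m² = 6.87/(0.276)² = 90.186 atm
P = 237.29 − 90.186 = 147.1 atm

P ≈ 147.1 atm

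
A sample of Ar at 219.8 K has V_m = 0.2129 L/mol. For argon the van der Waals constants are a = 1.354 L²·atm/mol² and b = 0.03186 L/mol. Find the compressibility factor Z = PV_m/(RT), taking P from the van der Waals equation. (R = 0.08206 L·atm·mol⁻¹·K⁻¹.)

P = RT/(V_m − b) − a/V_m² = (0.08206)(219.8)/(0.2129 − 0.03186) − 1.354/(0.2129)²
  = 18.037/0.18104 − 29.872 = 99.630 − 29.872 = 69.758 atm
Z = PV_m/(RT) = (69.758)(0.2129)/((0.08206)(219.8)) = 14.851/18.037 = 0.8234

Z ≈ 0.8234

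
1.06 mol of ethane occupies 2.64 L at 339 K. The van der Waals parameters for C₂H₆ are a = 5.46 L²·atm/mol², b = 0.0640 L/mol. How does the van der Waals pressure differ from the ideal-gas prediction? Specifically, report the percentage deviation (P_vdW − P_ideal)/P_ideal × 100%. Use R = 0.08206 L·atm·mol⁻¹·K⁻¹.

-5.24 %

Ideal: P_ideal = nRT/V = (1.06)(0.08206)(339)/2.64 = 11.1695 atm
vdW: P = nRT/(V − nb) − a n²/V² = 29.4874/2.57216 − 6.13486/6.96960 = 11.4641 − 0.880231 = 10.5839 atm
% deviation = (10.5839 − 11.1695)/11.1695 × 100% = -5.24%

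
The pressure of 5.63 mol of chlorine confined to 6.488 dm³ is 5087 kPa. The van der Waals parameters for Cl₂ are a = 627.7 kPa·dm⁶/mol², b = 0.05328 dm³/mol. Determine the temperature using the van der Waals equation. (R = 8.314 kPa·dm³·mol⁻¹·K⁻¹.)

T ≈ 735.0 K

T = (P + a n²/V²)(V − nb)/(nR)
P + a n²/V² = 5087 + (627.7)(5.63)²/(6.488)² = 5559.7 kPa
V − nb = 6.488 − (5.63)(0.05328) = 6.1880 dm³
T = (5559.7)(6.1880)/((5.63)(8.314)) = 735.0 K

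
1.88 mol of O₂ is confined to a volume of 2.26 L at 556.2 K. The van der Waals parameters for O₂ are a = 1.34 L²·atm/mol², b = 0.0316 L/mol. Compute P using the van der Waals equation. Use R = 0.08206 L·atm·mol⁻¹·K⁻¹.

P ≈ 38.07 atm

P = nRT/(V − nb) − a n²/V²
nRT/(V − nb) = (1.88)(0.08206)(556.2)/(2.26 − 1.88×0.0316) = 85.807/2.2006 = 38.993 atm
a n²/V² = (1.34)(1.88)²/(2.26)² = 0.92726 atm
P = 38.993 − 0.92726 = 38.07 atm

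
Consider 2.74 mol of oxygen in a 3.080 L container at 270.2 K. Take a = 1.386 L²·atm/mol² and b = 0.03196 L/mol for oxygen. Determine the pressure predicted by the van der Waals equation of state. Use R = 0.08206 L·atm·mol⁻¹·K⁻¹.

P ≈ 19.21 atm

P = nRT/(V − nb) − a n²/V²
nRT/(V − nb) = (2.74)(0.08206)(270.2)/(3.080 − 2.74×0.03196) = 60.753/2.9924 = 20.302 atm
a n²/V² = (1.386)(2.74)²/(3.080)² = 1.0969 atm
P = 20.302 − 1.0969 = 19.21 atm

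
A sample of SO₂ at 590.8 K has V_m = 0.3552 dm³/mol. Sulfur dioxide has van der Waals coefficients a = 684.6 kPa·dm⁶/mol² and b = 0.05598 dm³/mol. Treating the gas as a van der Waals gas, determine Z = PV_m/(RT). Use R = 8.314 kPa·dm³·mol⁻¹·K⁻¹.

Z ≈ 0.7947

P = RT/(V_m − b) − a/V_m² = (8.314)(590.8)/(0.3552 − 0.05598) − 684.6/(0.3552)²
  = 4911.9/0.29922 − 5426.1 = 16416 − 5426.1 = 10990 kPa
Z = PV_m/(RT) = (10990)(0.3552)/((8.314)(590.8)) = 3903.6/4911.9 = 0.7947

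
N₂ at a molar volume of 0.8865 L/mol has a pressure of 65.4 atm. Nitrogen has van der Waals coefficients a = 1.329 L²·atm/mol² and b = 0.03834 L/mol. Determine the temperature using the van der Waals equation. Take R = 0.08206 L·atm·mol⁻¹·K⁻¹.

T = (P + a/V_m²)(V_m − b)/R
P + a/V_m² = 65.4 + 1.329/(0.8865)² = 67.091 atm
V_m − b = 0.8865 − 0.03834 = 0.84816 L/mol
T = (67.091)(0.84816)/0.08206 = 693.4 K

T ≈ 693.4 K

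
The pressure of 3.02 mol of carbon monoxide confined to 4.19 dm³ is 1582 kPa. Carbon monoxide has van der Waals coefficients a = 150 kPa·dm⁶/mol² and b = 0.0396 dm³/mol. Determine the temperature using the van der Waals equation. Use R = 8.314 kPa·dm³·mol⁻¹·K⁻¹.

T = (P + a n²/V²)(V − nb)/(nR)
P + a n²/V² = 1582 + (150)(3.02)²/(4.19)² = 1659.9 kPa
V − nb = 4.19 − (3.02)(0.0396) = 4.0704 dm³
T = (1659.9)(4.0704)/((3.02)(8.314)) = 269.1 K

T ≈ 269.1 K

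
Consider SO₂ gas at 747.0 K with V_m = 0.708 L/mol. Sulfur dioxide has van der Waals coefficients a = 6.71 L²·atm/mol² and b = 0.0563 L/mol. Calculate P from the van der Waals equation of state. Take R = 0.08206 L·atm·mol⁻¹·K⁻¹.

P = RT/(V_m − b) − a/V_m²
RT/(V_m − b) = (0.08206)(747.0)/(0.708 − 0.0563) = 61.299/0.65170 = 94.060 atm
a/V_m² = 6.71/(0.708)² = 13.386 atm
P = 94.060 − 13.386 = 80.67 atm

P ≈ 80.67 atm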